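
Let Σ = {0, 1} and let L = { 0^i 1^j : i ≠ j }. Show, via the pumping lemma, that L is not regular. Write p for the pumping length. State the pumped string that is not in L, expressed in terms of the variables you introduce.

Assume L is regular. Let p be the pumping length given by the pumping lemma.
Choose w = 0^p 1^{p+p!}. Since p ≠ p+p!, w ∈ L; and |w| ≥ p.
By the pumping lemma, w = xyz with |xy| ≤ p and |y| ≥ 1.
The first p characters of w are 0's, so xy (and hence y) consists only of 0's. Write y = 0^k, 1 ≤ k ≤ p.
Since 1 ≤ k ≤ p, k divides p!; set t = 1 + p!/k. Then xy^t z has p + (p!/k)·k = p + p! copies of 0. Now the 0-count equals the 1-count, so i ≠ j fails. So xy^t z = 0^{p+p!} 1^{p+p!} ∉ L.
Contradiction. Therefore L is not regular.

0^{p+p!} 1^{p+p!}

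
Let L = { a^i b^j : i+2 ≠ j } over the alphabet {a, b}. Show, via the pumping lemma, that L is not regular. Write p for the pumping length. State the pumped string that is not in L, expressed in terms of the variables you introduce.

Assume L is regular. Let p be the pumping length given by the pumping lemma.
Choose w = a^p b^{p+p!+2}. Since p ≠ (p+p!+2)-2 = p+p!, w ∈ L; and |w| ≥ p.
Write w = xyz as guaranteed by the lemma, with |xy| ≤ p and |y| > 0.
Because |xy| ≤ p and w begins with p copies of a, we have y = a^k with 1 ≤ k ≤ p.
Since 1 ≤ k ≤ p, k divides p!; set t = 1 + p!/k. Then xy^t z has p + (p!/k)·k = p + p! copies of a. Now the a-count is p+p! and (b-count)-2 = (p+p!+2)-2 = p+p!, so i+2 ≠ j fails. So xy^t z = a^{p+p!} b^{p+p!+2} ∉ L.
This contradicts the pumping lemma, so L is not regular.

a^{p+p!} b^{p+p!+2}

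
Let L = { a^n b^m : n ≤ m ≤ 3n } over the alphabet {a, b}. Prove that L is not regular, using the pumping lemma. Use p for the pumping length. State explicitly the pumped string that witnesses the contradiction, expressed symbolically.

a^{p+k} b^p

Assume L is regular. Let p be the pumping length given by the pumping lemma.
Take w = a^p b^p ∈ L (since p ≤ p ≤ 3p), with |w| = 2p ≥ p.
By the pumping lemma, w = xyz with |xy| ≤ p and y is nonempty.
Because |xy| ≤ p and w begins with p copies of a, we have y = a^k with 1 ≤ k ≤ p.
Pump with i = 2: xy^2z = a^{p+k} b^p. Now n = p+k > p = m, so the condition n ≤ m fails. Thus xy^2z ∉ L.
This is a contradiction; hence L is not regular.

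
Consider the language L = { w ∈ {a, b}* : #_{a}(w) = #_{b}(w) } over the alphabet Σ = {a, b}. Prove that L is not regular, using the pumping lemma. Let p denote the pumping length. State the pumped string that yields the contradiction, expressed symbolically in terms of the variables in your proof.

a^{p+k} b^p

Assume L is regular; let p be its pumping constant.
Choose w = a^p b^p ∈ L with |w| = 2p ≥ p.
By the pumping lemma, w = xyz with |xy| ≤ p and |y| ≥ 1.
The first p characters of w are a's, so xy (and hence y) consists only of a's. Write y = a^k, 1 ≤ k ≤ p.
Pump with i = 2: xy^2z = a^{p+k} b^p has p+k occurrences of a but only p of b. Since k ≥ 1 the counts differ, so xy^2z ∉ L.
This is a contradiction; hence L is not regular.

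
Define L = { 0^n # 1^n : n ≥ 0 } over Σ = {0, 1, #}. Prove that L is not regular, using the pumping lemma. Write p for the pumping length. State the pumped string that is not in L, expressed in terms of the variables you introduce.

Assume L is regular. Let p be the pumping length given by the pumping lemma.
Take w = 0^p # 1^p ∈ L with |w| = 2p+1 ≥ p.
Write w = xyz as guaranteed by the lemma, with |xy| ≤ p and |y| > 0.
The first p characters of w are 0's, so xy (and hence y) consists only of 0's. Write y = 0^k, 1 ≤ k ≤ p.
Pump with i = 2: xy^2z = 0^{p+k} # 1^p, which would require p+k = p. But k ≥ 1, so xy^2z ∉ L.
This is a contradiction; hence L is not regular.

0^{p+k} # 1^p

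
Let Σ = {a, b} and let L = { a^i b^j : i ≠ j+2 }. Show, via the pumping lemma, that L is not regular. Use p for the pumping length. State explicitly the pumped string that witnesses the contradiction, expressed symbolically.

a^{p+p!} b^{p+p!-2}

Assume L is regular. Let p be the pumping length given by the pumping lemma.
Choose w = a^p b^{p+p!-2}. Since p ≠ (p+p!-2)+2 = p+p!, w ∈ L; and |w| ≥ p.
Write w = xyz as guaranteed by the lemma, with |xy| ≤ p and y is nonempty.
Since the first p symbols of w are all a's and |xy| ≤ p, y lies entirely in the leading a-block: y = a^k for some k with 1 ≤ k ≤ p.
Since 1 ≤ k ≤ p, k divides p!; set t = 1 + p!/k. Then xy^t z has p + (p!/k)·k = p + p! copies of a. Now the a-count is p+p! and (b-count)+2 = (p+p!-2)+2 = p+p!, so i ≠ j+2 fails. So xy^t z = a^{p+p!} b^{p+p!-2} ∉ L.
This is a contradiction; hence L is not regular.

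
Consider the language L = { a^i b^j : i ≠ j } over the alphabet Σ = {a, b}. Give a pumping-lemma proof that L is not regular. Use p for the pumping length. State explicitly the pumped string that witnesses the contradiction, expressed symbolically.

a^{p+p!} b^{p+p!}

Toward a contradiction, assume L is regular with pumping length p.
Choose w = a^p b^{p+p!}. Since p ≠ p+p!, w ∈ L; and |w| ≥ p.
The pumping lemma gives a decomposition w = xyz where |xy| ≤ p and |y| > 0.
The first p characters of w are a's, so xy (and hence y) consists only of a's. Write y = a^k, 1 ≤ k ≤ p.
Since 1 ≤ k ≤ p, k divides p!; set t = 1 + p!/k. Then xy^t z has p + (p!/k)·k = p + p! copies of a. Now the a-count equals the b-count, so i ≠ j fails. So xy^t z = a^{p+p!} b^{p+p!} ∉ L.
This is a contradiction; hence L is not regular.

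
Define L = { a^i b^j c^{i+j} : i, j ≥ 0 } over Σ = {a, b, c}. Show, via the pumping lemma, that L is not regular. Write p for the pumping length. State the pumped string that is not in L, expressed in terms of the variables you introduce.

Suppose for contradiction that L is regular, and let p be the pumping length.
Take w = a^p b^p c^{2p} ∈ L (with i=j=p, i+j=2p), |w| = 4p ≥ p.
Write w = xyz as guaranteed by the lemma, with |xy| ≤ p and |y| ≥ 1.
Because |xy| ≤ p and w begins with p copies of a, we have y = a^k with 1 ≤ k ≤ p.
Consider xy^2z = a^{p+k} b^p c^{2p}. Now the a- and b-counts sum to 2p+k, but the c-count is 2p ≠ 2p+k. So xy^2z ∉ L.
This contradicts the pumping lemma, so L is not regular.

a^{p+k} b^p c^{2p}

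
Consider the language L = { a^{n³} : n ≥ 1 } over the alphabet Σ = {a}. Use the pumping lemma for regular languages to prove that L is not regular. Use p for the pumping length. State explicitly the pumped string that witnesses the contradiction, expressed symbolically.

a^{p³+k}

Toward a contradiction, assume L is regular with pumping length p.
Take w = a^{p³} ∈ L with |w| = p³ ≥ p.
By the pumping lemma, w = xyz with |xy| ≤ p and |y| > 0.
Then y = a^k for some k with 1 ≤ k ≤ p.
Pump with i = 2: xy^2z = a^{p³+k}. Since 1 ≤ k ≤ p, p³ < p³+k ≤ p³+p < p³+3p²+3p+1 = (p+1)³, so p³+k is not a perfect cube. So xy^2z ∉ L.
Contradiction. Therefore L is not regular.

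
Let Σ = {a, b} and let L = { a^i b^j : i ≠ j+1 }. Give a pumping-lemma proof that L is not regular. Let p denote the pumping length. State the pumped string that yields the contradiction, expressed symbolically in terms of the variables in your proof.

Assume L is regular; let p be its pumping constant.
Choose w = a^p b^{p+p!-1}. Since p ≠ (p+p!-1)+1 = p+p!, w ∈ L; and |w| ≥ p.
By the pumping lemma, w = xyz with |xy| ≤ p and |y| > 0.
The first p characters of w are a's, so xy (and hence y) consists only of a's. Write y = a^k, 1 ≤ k ≤ p.
Since 1 ≤ k ≤ p, k divides p!; set t = 1 + p!/k. Then xy^t z has p + (p!/k)·k = p + p! copies of a. Now the a-count is p+p! and (b-count)+1 = (p+p!-1)+1 = p+p!, so i ≠ j+1 fails. So xy^t z = a^{p+p!} b^{p+p!-1} ∉ L.
This is a contradiction; hence L is not regular.

a^{p+p!} b^{p+p!-1}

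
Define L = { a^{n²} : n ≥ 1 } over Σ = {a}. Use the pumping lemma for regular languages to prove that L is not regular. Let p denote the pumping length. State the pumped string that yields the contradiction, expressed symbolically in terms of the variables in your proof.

Assume L is regular. Let p be the pumping length given by the pumping lemma.
Take w = a^{p²} ∈ L with |w| = p² ≥ p.
By the pumping lemma, w = xyz with |xy| ≤ p and |y| > 0.
Then y = a^k for some k with 1 ≤ k ≤ p.
Pump with i = 2: xy^2z = a^{p²+k}. Since 1 ≤ k ≤ p, p² < p²+k ≤ p²+p < (p+1)², so p²+k lies strictly between consecutive squares and is not a perfect square. So xy^2z ∉ L.
This contradicts the pumping lemma, so L is not regular.

a^{p²+k}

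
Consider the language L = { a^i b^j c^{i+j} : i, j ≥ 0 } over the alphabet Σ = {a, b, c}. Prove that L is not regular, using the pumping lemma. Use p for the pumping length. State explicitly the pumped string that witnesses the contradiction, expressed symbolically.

a^{p+k} b^p c^{2p}

Suppose for contradiction that L is regular, and let p be the pumping length.
Take w = a^p b^p c^{2p} ∈ L (with i=j=p, i+j=2p), |w| = 4p ≥ p.
Write w = xyz as guaranteed by the lemma, with |xy| ≤ p and |y| ≥ 1.
Because |xy| ≤ p and w begins with p copies of a, we have y = a^k with 1 ≤ k ≤ p.
Consider xy^2z = a^{p+k} b^p c^{2p}. Now the a- and b-counts sum to 2p+k, but the c-count is 2p ≠ 2p+k. So xy^2z ∉ L.
Contradiction. Therefore L is not regular.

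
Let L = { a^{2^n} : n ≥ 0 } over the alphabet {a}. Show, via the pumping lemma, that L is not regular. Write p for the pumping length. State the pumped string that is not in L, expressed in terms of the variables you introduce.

Suppose for contradiction that L is regular, and let p be the pumping length.
Take w = a^{2^p} ∈ L with |w| = 2^p ≥ p.
By the pumping lemma, w = xyz with |xy| ≤ p and |y| ≥ 1.
Then y = a^k for some k with 1 ≤ k ≤ p.
Pump with i = 2: xy^2z = a^{2^p+k}. Since 1 ≤ k ≤ p < 2^p, we have 2^p < 2^p+k < 2^{p+1}, so 2^p+k is not a power of 2. So xy^2z ∉ L.
Contradiction. Therefore L is not regular.

a^{2^p+k}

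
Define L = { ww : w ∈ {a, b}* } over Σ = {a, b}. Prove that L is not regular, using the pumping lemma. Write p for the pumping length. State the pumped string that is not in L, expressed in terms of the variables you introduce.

Assume L is regular. Let p be the pumping length given by the pumping lemma.
Take w = a^p b^p a^p b^p = uu where u = a^pb^p; then w ∈ L and |w| = 4p ≥ p.
By the pumping lemma, w = xyz with |xy| ≤ p and y is nonempty.
Because |xy| ≤ p and w begins with p copies of a, we have y = a^k with 1 ≤ k ≤ p.
Pump with i = 2: xy^2z = a^{p+k} b^p a^p b^p, of length 4p+k. Suppose this equals vv. The string starts with a and ends with b, so v does too; thus the boundary between the two copies of v is a b→a transition. There is exactly one such transition, at position 2p+k, so |v| = 2p+k and |vv| = 4p+2k ≠ 4p+k since k ≥ 1. So xy^2z ∉ L.
This contradicts the pumping lemma, so L is not regular.

a^{p+k} b^p a^p b^p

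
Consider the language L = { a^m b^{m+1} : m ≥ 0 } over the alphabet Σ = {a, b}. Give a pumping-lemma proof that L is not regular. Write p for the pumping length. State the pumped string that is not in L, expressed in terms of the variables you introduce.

a^{p+k} b^{p+1}

Suppose for contradiction that L is regular, and let p be the pumping length.
Let w = a^p b^{p+1} ∈ L; note |w| = 2p+1 ≥ p.
By the pumping lemma, w = xyz with |xy| ≤ p and |y| > 0.
Since the first p symbols of w are all a's and |xy| ≤ p, y lies entirely in the leading a-block: y = a^k for some k with 1 ≤ k ≤ p.
Pump with i = 2: xy^2z = a^{p+k} b^{p+1}. For this to lie in L we would need p+1 = (p+k)+1, which forces k = 0. But k ≥ 1, so xy^2z ∉ L.
This is a contradiction; hence L is not regular.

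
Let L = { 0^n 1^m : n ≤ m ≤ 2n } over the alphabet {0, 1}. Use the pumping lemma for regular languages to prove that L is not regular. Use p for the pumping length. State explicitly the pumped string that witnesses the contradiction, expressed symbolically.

0^{p+k} 1^p

Assume L is regular; let p be its pumping constant.
Take w = 0^p 1^p ∈ L (since p ≤ p ≤ 2p), with |w| = 2p ≥ p.
Write w = xyz as guaranteed by the lemma, with |xy| ≤ p and |y| ≥ 1.
Since the first p symbols of w are all 0's and |xy| ≤ p, y lies entirely in the leading 0-block: y = 0^k for some k with 1 ≤ k ≤ p.
Pump with i = 2: xy^2z = 0^{p+k} 1^p. Now n = p+k > p = m, so the condition n ≤ m fails. Thus xy^2z ∉ L.
This is a contradiction; hence L is not regular.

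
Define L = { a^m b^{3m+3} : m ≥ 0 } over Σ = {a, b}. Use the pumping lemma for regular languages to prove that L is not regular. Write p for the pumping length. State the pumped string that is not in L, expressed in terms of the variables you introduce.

a^{p+k} b^{3p+3}

Suppose for contradiction that L is regular, and let p be the pumping length.
Choose w = a^p b^{3p+3}, which is in L with |w| = 4p+3 ≥ p.
The pumping lemma gives a decomposition w = xyz where |xy| ≤ p and y is nonempty.
Because |xy| ≤ p and w begins with p copies of a, we have y = a^k with 1 ≤ k ≤ p.
Pump with i = 2: xy^2z = a^{p+k} b^{3p+3}. For this to lie in L we would need 3p+3 = 3(p+k)+3, which forces k = 0. But k ≥ 1, so xy^2z ∉ L.
Contradiction. Therefore L is not regular.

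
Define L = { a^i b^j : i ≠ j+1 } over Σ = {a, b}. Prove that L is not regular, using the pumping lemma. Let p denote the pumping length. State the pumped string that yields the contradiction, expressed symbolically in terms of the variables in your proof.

Toward a contradiction, assume L is regular with pumping length p.
Choose w = a^p b^{p+p!-1}. Since p ≠ (p+p!-1)+1 = p+p!, w ∈ L; and |w| ≥ p.
By the pumping lemma, w = xyz with |xy| ≤ p and y is nonempty.
Because |xy| ≤ p and w begins with p copies of a, we have y = a^k with 1 ≤ k ≤ p.
Since 1 ≤ k ≤ p, k divides p!; set t = 1 + p!/k. Then xy^t z has p + (p!/k)·k = p + p! copies of a. Now the a-count is p+p! and (b-count)+1 = (p+p!-1)+1 = p+p!, so i ≠ j+1 fails. So xy^t z = a^{p+p!} b^{p+p!-1} ∉ L.
This is a contradiction; hence L is not regular.

a^{p+p!} b^{p+p!-1}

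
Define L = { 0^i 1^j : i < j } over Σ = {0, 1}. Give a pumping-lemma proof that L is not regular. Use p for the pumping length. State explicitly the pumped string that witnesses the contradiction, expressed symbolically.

Assume L is regular. Let p be the pumping length given by the pumping lemma.
Choose w = 0^p 1^{p+1} ∈ L, with |w| = 2p+1 ≥ p.
Write w = xyz as guaranteed by the lemma, with |xy| ≤ p and |y| > 0.
Because |xy| ≤ p and w begins with p copies of 0, we have y = 0^k with 1 ≤ k ≤ p.
Consider xy^2z = 0^{p+k} 1^{p+1}. Since k ≥ 1, the 0-count p+k is at least p+1, so i < j fails; thus xy^2z ∉ L.
This contradicts the pumping lemma, so L is not regular.

0^{p+k} 1^{p+1}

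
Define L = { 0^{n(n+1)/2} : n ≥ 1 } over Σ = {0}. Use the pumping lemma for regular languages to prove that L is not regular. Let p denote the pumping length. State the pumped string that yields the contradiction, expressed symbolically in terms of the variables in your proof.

0^{p(p+1)/2+k}

Suppose for contradiction that L is regular, and let p be the pumping length.
Take w = 0^{p(p+1)/2} ∈ L with |w| = p(p+1)/2 ≥ p.
The pumping lemma gives a decomposition w = xyz where |xy| ≤ p and y is nonempty.
Then y = 0^k for some k with 1 ≤ k ≤ p.
Pump with i = 2: xy^2z = 0^{p(p+1)/2+k}. Since 1 ≤ k ≤ p, p(p+1)/2 < p(p+1)/2+k ≤ p(p+1)/2+p < (p+1)(p+2)/2, so p(p+1)/2+k is strictly between consecutive triangular numbers. So xy^2z ∉ L.
This is a contradiction; hence L is not regular.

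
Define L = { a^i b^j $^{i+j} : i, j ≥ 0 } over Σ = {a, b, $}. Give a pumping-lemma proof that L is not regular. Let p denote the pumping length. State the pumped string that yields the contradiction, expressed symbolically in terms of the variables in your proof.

a^{p+k} b^p $^{2p}

Assume L is regular; let p be its pumping constant.
Take w = a^p b^p $^{2p} ∈ L (with i=j=p, i+j=2p), |w| = 4p ≥ p.
By the pumping lemma, w = xyz with |xy| ≤ p and |y| ≥ 1.
Because |xy| ≤ p and w begins with p copies of a, we have y = a^k with 1 ≤ k ≤ p.
Consider xy^2z = a^{p+k} b^p $^{2p}. Now the a- and b-counts sum to 2p+k, but the $-count is 2p ≠ 2p+k. So xy^2z ∉ L.
This is a contradiction; hence L is not regular.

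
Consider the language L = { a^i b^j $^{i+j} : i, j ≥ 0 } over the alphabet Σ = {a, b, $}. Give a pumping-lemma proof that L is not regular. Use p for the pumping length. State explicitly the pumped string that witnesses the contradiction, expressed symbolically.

a^{p+k} b^p $^{2p}

Assume L is regular. Let p be the pumping length given by the pumping lemma.
Take w = a^p b^p $^{2p} ∈ L (with i=j=p, i+j=2p), |w| = 4p ≥ p.
Write w = xyz as guaranteed by the lemma, with |xy| ≤ p and |y| > 0.
Since the first p symbols of w are all a's and |xy| ≤ p, y lies entirely in the leading a-block: y = a^k for some k with 1 ≤ k ≤ p.
Consider xy^2z = a^{p+k} b^p $^{2p}. Now the a- and b-counts sum to 2p+k, but the $-count is 2p ≠ 2p+k. So xy^2z ∉ L.
This is a contradiction; hence L is not regular.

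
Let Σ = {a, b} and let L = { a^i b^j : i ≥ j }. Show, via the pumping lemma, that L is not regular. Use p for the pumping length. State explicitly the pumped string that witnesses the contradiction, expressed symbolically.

a^{p-k} b^p

Suppose for contradiction that L is regular, and let p be the pumping length.
Choose w = a^p b^p ∈ L, with |w| = 2p ≥ p.
The pumping lemma gives a decomposition w = xyz where |xy| ≤ p and y is nonempty.
Because |xy| ≤ p and w begins with p copies of a, we have y = a^k with 1 ≤ k ≤ p.
Consider xy^0z = xz = a^{p-k} b^p. Since k ≥ 1, the a-count p-k is less than p, so i ≥ j fails; thus xz ∉ L.
Contradiction. Therefore L is not regular.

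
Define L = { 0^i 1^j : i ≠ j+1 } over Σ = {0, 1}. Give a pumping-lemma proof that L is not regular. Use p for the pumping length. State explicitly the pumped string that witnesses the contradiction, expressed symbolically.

Assume L is regular. Let p be the pumping length given by the pumping lemma.
Choose w = 0^p 1^{p+p!-1}. Since p ≠ (p+p!-1)+1 = p+p!, w ∈ L; and |w| ≥ p.
By the pumping lemma, w = xyz with |xy| ≤ p and |y| ≥ 1.
Because |xy| ≤ p and w begins with p copies of 0, we have y = 0^k with 1 ≤ k ≤ p.
Since 1 ≤ k ≤ p, k divides p!; set t = 1 + p!/k. Then xy^t z has p + (p!/k)·k = p + p! copies of 0. Now the 0-count is p+p! and (1-count)+1 = (p+p!-1)+1 = p+p!, so i ≠ j+1 fails. So xy^t z = 0^{p+p!} 1^{p+p!-1} ∉ L.
Contradiction. Therefore L is not regular.

0^{p+p!} 1^{p+p!-1}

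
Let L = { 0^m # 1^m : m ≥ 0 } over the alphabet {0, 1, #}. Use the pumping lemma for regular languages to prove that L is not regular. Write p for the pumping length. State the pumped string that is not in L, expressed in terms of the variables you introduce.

0^{p+k} # 1^p

Toward a contradiction, assume L is regular with pumping length p.
Take w = 0^p # 1^p ∈ L with |w| = 2p+1 ≥ p.
By the pumping lemma, w = xyz with |xy| ≤ p and y is nonempty.
Since the first p symbols of w are all 0's and |xy| ≤ p, y lies entirely in the leading 0-block: y = 0^k for some k with 1 ≤ k ≤ p.
Pump with i = 2: xy^2z = 0^{p+k} # 1^p, which would require p+k = p. But k ≥ 1, so xy^2z ∉ L.
This is a contradiction; hence L is not regular.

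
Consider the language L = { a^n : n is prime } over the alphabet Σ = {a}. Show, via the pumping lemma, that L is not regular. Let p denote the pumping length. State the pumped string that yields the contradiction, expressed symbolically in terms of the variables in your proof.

Assume L is regular; let p be its pumping constant.
Let q be a prime with q ≥ p+2 (infinitely many primes exist), and take w = a^q ∈ L with |w| = q ≥ p.
Write w = xyz as guaranteed by the lemma, with |xy| ≤ p and |y| ≥ 1.
Then y = a^k for some k with 1 ≤ k ≤ p.
Since 1 ≤ k ≤ p, |xz| = q-k. Pump with i = q+1: |xy^{q+1}z| = (q-k)+(q+1)k = q+qk = q(1+k), which is composite (both factors ≥ 2). So xy^{q+1}z = a^{q(1+k)} ∉ L.
This is a contradiction; hence L is not regular.

a^{q(1+k)}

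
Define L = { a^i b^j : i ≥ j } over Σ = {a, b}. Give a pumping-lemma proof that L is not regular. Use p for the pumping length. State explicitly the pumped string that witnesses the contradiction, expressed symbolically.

Toward a contradiction, assume L is regular with pumping length p.
Choose w = a^p b^p ∈ L, with |w| = 2p ≥ p.
By the pumping lemma, w = xyz with |xy| ≤ p and y is nonempty.
Because |xy| ≤ p and w begins with p copies of a, we have y = a^k with 1 ≤ k ≤ p.
Consider xy^0z = xz = a^{p-k} b^p. Since k ≥ 1, the a-count p-k is less than p, so i ≥ j fails; thus xz ∉ L.
This contradicts the pumping lemma, so L is not regular.

a^{p-k} b^p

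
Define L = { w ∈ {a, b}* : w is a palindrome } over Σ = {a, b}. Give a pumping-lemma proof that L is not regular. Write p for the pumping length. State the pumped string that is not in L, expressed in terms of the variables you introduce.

a^{p+k} b a^p

Assume L is regular; let p be its pumping constant.
Take w = a^p b a^p, a palindrome of length 2p+1 ≥ p.
The pumping lemma gives a decomposition w = xyz where |xy| ≤ p and |y| ≥ 1.
The first p characters of w are a's, so xy (and hence y) consists only of a's. Write y = a^k, 1 ≤ k ≤ p.
Pump with i = 2: xy^2z = a^{p+k} b a^p. Its reverse is a^p b a^{p+k}, which differs from xy^2z since k ≥ 1. So xy^2z is not a palindrome and xy^2z ∉ L.
This is a contradiction; hence L is not regular.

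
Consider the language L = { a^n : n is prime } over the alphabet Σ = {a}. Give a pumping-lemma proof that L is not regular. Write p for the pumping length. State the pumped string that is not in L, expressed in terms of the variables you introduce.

a^{q(1+k)}

Suppose for contradiction that L is regular, and let p be the pumping length.
Let q be a prime with q ≥ p+2 (infinitely many primes exist), and take w = a^q ∈ L with |w| = q ≥ p.
The pumping lemma gives a decomposition w = xyz where |xy| ≤ p and |y| ≥ 1.
Then y = a^k for some k with 1 ≤ k ≤ p.
Since 1 ≤ k ≤ p, |xz| = q-k. Pump with i = q+1: |xy^{q+1}z| = (q-k)+(q+1)k = q+qk = q(1+k), which is composite (both factors ≥ 2). So xy^{q+1}z = a^{q(1+k)} ∉ L.
This contradicts the pumping lemma, so L is not regular.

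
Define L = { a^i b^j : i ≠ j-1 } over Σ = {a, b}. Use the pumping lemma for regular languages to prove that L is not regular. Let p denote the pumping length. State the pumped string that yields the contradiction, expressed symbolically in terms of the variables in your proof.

Suppose for contradiction that L is regular, and let p be the pumping length.
Choose w = a^p b^{p+p!+1}. Since p ≠ (p+p!+1)-1 = p+p!, w ∈ L; and |w| ≥ p.
By the pumping lemma, w = xyz with |xy| ≤ p and y is nonempty.
Since the first p symbols of w are all a's and |xy| ≤ p, y lies entirely in the leading a-block: y = a^k for some k with 1 ≤ k ≤ p.
Since 1 ≤ k ≤ p, k divides p!; set t = 1 + p!/k. Then xy^t z has p + (p!/k)·k = p + p! copies of a. Now the a-count is p+p! and (b-count)-1 = (p+p!+1)-1 = p+p!, so i ≠ j-1 fails. So xy^t z = a^{p+p!} b^{p+p!+1} ∉ L.
Contradiction. Therefore L is not regular.

a^{p+p!} b^{p+p!+1}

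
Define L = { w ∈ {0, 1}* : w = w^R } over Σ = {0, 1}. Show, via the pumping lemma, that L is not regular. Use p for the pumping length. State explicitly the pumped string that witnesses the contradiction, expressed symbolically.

0^{p+k} 1 0^p

Suppose for contradiction that L is regular, and let p be the pumping length.
Take w = 0^p 1 0^p, a palindrome of length 2p+1 ≥ p.
Write w = xyz as guaranteed by the lemma, with |xy| ≤ p and y is nonempty.
Since the first p symbols of w are all 0's and |xy| ≤ p, y lies entirely in the leading 0-block: y = 0^k for some k with 1 ≤ k ≤ p.
Pump with i = 2: xy^2z = 0^{p+k} 1 0^p. Its reverse is 0^p 1 0^{p+k}, which differs from xy^2z since k ≥ 1. So xy^2z is not a palindrome and xy^2z ∉ L.
This contradicts the pumping lemma, so L is not regular.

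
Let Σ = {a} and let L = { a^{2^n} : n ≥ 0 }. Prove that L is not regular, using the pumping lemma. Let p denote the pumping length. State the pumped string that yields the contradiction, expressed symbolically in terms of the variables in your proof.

Assume L is regular. Let p be the pumping length given by the pumping lemma.
Take w = a^{2^p} ∈ L with |w| = 2^p ≥ p.
Write w = xyz as guaranteed by the lemma, with |xy| ≤ p and y is nonempty.
Then y = a^k for some k with 1 ≤ k ≤ p.
Pump with i = 2: xy^2z = a^{2^p+k}. Since 1 ≤ k ≤ p < 2^p, we have 2^p < 2^p+k < 2^{p+1}, so 2^p+k is not a power of 2. So xy^2z ∉ L.
This is a contradiction; hence L is not regular.

a^{2^p+k}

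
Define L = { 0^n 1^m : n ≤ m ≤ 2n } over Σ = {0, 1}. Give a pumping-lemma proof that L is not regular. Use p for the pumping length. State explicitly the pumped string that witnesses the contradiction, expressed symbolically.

Assume L is regular; let p be its pumping constant.
Take w = 0^p 1^p ∈ L (since p ≤ p ≤ 2p), with |w| = 2p ≥ p.
By the pumping lemma, w = xyz with |xy| ≤ p and |y| ≥ 1.
The first p characters of w are 0's, so xy (and hence y) consists only of 0's. Write y = 0^k, 1 ≤ k ≤ p.
Pump with i = 2: xy^2z = 0^{p+k} 1^p. Now n = p+k > p = m, so the condition n ≤ m fails. Thus xy^2z ∉ L.
Contradiction. Therefore L is not regular.

0^{p+k} 1^p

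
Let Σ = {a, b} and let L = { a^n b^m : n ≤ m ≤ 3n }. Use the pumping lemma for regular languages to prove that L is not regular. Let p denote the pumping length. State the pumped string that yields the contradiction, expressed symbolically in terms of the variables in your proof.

Assume L is regular; let p be its pumping constant.
Take w = a^p b^p ∈ L (since p ≤ p ≤ 3p), with |w| = 2p ≥ p.
The pumping lemma gives a decomposition w = xyz where |xy| ≤ p and |y| ≥ 1.
Because |xy| ≤ p and w begins with p copies of a, we have y = a^k with 1 ≤ k ≤ p.
Pump with i = 2: xy^2z = a^{p+k} b^p. Now n = p+k > p = m, so the condition n ≤ m fails. Thus xy^2z ∉ L.
This is a contradiction; hence L is not regular.

a^{p+k} b^p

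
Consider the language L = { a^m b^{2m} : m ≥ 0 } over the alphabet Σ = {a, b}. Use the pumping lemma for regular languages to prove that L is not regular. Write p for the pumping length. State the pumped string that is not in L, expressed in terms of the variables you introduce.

Assume L is regular; let p be its pumping constant.
Let w = a^p b^{2p} ∈ L; note |w| = 3p ≥ p.
By the pumping lemma, w = xyz with |xy| ≤ p and |y| > 0.
The first p characters of w are a's, so xy (and hence y) consists only of a's. Write y = a^k, 1 ≤ k ≤ p.
Pump with i = 2: xy^2z = a^{p+k} b^{2p}. For this to lie in L we would need 2p = 2(p+k), which forces k = 0. But k ≥ 1, so xy^2z ∉ L.
This contradicts the pumping lemma, so L is not regular.

a^{p+k} b^{2p}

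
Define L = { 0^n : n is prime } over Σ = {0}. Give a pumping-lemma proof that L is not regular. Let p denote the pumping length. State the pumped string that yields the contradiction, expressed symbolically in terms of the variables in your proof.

0^{q(1+k)}

Assume L is regular. Let p be the pumping length given by the pumping lemma.
Let q be a prime with q ≥ p+2 (infinitely many primes exist), and take w = 0^q ∈ L with |w| = q ≥ p.
Write w = xyz as guaranteed by the lemma, with |xy| ≤ p and |y| ≥ 1.
Then y = 0^k for some k with 1 ≤ k ≤ p.
Since 1 ≤ k ≤ p, |xz| = q-k. Pump with i = q+1: |xy^{q+1}z| = (q-k)+(q+1)k = q+qk = q(1+k), which is composite (both factors ≥ 2). So xy^{q+1}z = 0^{q(1+k)} ∉ L.
This is a contradiction; hence L is not regular.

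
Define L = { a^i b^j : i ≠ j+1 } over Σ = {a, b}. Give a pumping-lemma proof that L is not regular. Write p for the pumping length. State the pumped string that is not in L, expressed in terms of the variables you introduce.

a^{p+p!} b^{p+p!-1}

Suppose for contradiction that L is regular, and let p be the pumping length.
Choose w = a^p b^{p+p!-1}. Since p ≠ (p+p!-1)+1 = p+p!, w ∈ L; and |w| ≥ p.
The pumping lemma gives a decomposition w = xyz where |xy| ≤ p and y is nonempty.
The first p characters of w are a's, so xy (and hence y) consists only of a's. Write y = a^k, 1 ≤ k ≤ p.
Since 1 ≤ k ≤ p, k divides p!; set t = 1 + p!/k. Then xy^t z has p + (p!/k)·k = p + p! copies of a. Now the a-count is p+p! and (b-count)+1 = (p+p!-1)+1 = p+p!, so i ≠ j+1 fails. So xy^t z = a^{p+p!} b^{p+p!-1} ∉ L.
Contradiction. Therefore L is not regular.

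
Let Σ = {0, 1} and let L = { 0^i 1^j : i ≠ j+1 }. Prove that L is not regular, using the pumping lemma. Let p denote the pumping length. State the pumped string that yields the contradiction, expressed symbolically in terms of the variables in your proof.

0^{p+p!} 1^{p+p!-1}

Assume L is regular; let p be its pumping constant.
Choose w = 0^p 1^{p+p!-1}. Since p ≠ (p+p!-1)+1 = p+p!, w ∈ L; and |w| ≥ p.
Write w = xyz as guaranteed by the lemma, with |xy| ≤ p and |y| > 0.
Since the first p symbols of w are all 0's and |xy| ≤ p, y lies entirely in the leading 0-block: y = 0^k for some k with 1 ≤ k ≤ p.
Since 1 ≤ k ≤ p, k divides p!; set t = 1 + p!/k. Then xy^t z has p + (p!/k)·k = p + p! copies of 0. Now the 0-count is p+p! and (1-count)+1 = (p+p!-1)+1 = p+p!, so i ≠ j+1 fails. So xy^t z = 0^{p+p!} 1^{p+p!-1} ∉ L.
This contradicts the pumping lemma, so L is not regular.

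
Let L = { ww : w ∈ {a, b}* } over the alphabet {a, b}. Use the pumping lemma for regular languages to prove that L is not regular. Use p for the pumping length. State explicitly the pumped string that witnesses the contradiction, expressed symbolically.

Suppose for contradiction that L is regular, and let p be the pumping length.
Take w = a^p b^p a^p b^p = uu where u = a^pb^p; then w ∈ L and |w| = 4p ≥ p.
The pumping lemma gives a decomposition w = xyz where |xy| ≤ p and |y| > 0.
The first p characters of w are a's, so xy (and hence y) consists only of a's. Write y = a^k, 1 ≤ k ≤ p.
Pump with i = 2: xy^2z = a^{p+k} b^p a^p b^p, of length 4p+k. Suppose this equals vv. The string starts with a and ends with b, so v does too; thus the boundary between the two copies of v is a b→a transition. There is exactly one such transition, at position 2p+k, so |v| = 2p+k and |vv| = 4p+2k ≠ 4p+k since k ≥ 1. So xy^2z ∉ L.
This contradicts the pumping lemma, so L is not regular.

a^{p+k} b^p a^p b^p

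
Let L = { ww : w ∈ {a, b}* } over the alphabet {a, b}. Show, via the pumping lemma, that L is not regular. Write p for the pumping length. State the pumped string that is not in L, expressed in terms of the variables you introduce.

Assume L is regular; let p be its pumping constant.
Take w = a^p b^p a^p b^p = uu where u = a^pb^p; then w ∈ L and |w| = 4p ≥ p.
By the pumping lemma, w = xyz with |xy| ≤ p and y is nonempty.
Because |xy| ≤ p and w begins with p copies of a, we have y = a^k with 1 ≤ k ≤ p.
Pump with i = 2: xy^2z = a^{p+k} b^p a^p b^p, of length 4p+k. Suppose this equals vv. The string starts with a and ends with b, so v does too; thus the boundary between the two copies of v is a b→a transition. There is exactly one such transition, at position 2p+k, so |v| = 2p+k and |vv| = 4p+2k ≠ 4p+k since k ≥ 1. So xy^2z ∉ L.
This is a contradiction; hence L is not regular.

a^{p+k} b^p a^p b^p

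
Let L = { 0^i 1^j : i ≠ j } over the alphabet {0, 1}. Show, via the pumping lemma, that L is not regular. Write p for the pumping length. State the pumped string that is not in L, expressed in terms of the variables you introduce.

Assume L is regular. Let p be the pumping length given by the pumping lemma.
Choose w = 0^p 1^{p+p!}. Since p ≠ p+p!, w ∈ L; and |w| ≥ p.
Write w = xyz as guaranteed by the lemma, with |xy| ≤ p and |y| > 0.
The first p characters of w are 0's, so xy (and hence y) consists only of 0's. Write y = 0^k, 1 ≤ k ≤ p.
Since 1 ≤ k ≤ p, k divides p!; set t = 1 + p!/k. Then xy^t z has p + (p!/k)·k = p + p! copies of 0. Now the 0-count equals the 1-count, so i ≠ j fails. So xy^t z = 0^{p+p!} 1^{p+p!} ∉ L.
Contradiction. Therefore L is not regular.

0^{p+p!} 1^{p+p!}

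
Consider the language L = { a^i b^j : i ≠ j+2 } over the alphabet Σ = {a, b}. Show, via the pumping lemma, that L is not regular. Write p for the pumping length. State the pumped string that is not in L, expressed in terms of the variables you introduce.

a^{p+p!} b^{p+p!-2}

Toward a contradiction, assume L is regular with pumping length p.
Choose w = a^p b^{p+p!-2}. Since p ≠ (p+p!-2)+2 = p+p!, w ∈ L; and |w| ≥ p.
The pumping lemma gives a decomposition w = xyz where |xy| ≤ p and |y| ≥ 1.
Because |xy| ≤ p and w begins with p copies of a, we have y = a^k with 1 ≤ k ≤ p.
Since 1 ≤ k ≤ p, k divides p!; set t = 1 + p!/k. Then xy^t z has p + (p!/k)·k = p + p! copies of a. Now the a-count is p+p! and (b-count)+2 = (p+p!-2)+2 = p+p!, so i ≠ j+2 fails. So xy^t z = a^{p+p!} b^{p+p!-2} ∉ L.
This is a contradiction; hence L is not regular.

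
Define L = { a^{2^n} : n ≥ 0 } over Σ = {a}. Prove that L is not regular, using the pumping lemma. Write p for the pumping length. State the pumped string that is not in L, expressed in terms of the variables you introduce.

a^{2^p+k}

Toward a contradiction, assume L is regular with pumping length p.
Take w = a^{2^p} ∈ L with |w| = 2^p ≥ p.
The pumping lemma gives a decomposition w = xyz where |xy| ≤ p and |y| ≥ 1.
Then y = a^k for some k with 1 ≤ k ≤ p.
Pump with i = 2: xy^2z = a^{2^p+k}. Since 1 ≤ k ≤ p < 2^p, we have 2^p < 2^p+k < 2^{p+1}, so 2^p+k is not a power of 2. So xy^2z ∉ L.
This contradicts the pumping lemma, so L is not regular.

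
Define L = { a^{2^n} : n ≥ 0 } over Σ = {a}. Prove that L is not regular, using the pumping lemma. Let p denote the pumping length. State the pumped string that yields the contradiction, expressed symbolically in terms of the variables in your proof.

Assume L is regular. Let p be the pumping length given by the pumping lemma.
Take w = a^{2^p} ∈ L with |w| = 2^p ≥ p.
The pumping lemma gives a decomposition w = xyz where |xy| ≤ p and |y| > 0.
Then y = a^k for some k with 1 ≤ k ≤ p.
Pump with i = 2: xy^2z = a^{2^p+k}. Since 1 ≤ k ≤ p < 2^p, we have 2^p < 2^p+k < 2^{p+1}, so 2^p+k is not a power of 2. So xy^2z ∉ L.
Contradiction. Therefore L is not regular.

a^{2^p+k}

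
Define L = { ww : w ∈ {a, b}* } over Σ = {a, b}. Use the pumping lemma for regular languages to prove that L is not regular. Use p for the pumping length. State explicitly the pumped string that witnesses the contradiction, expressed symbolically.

Assume L is regular; let p be its pumping constant.
Take w = a^p b^p a^p b^p = uu where u = a^pb^p; then w ∈ L and |w| = 4p ≥ p.
Write w = xyz as guaranteed by the lemma, with |xy| ≤ p and y is nonempty.
Since the first p symbols of w are all a's and |xy| ≤ p, y lies entirely in the leading a-block: y = a^k for some k with 1 ≤ k ≤ p.
Pump with i = 2: xy^2z = a^{p+k} b^p a^p b^p, of length 4p+k. Suppose this equals vv. The string starts with a and ends with b, so v does too; thus the boundary between the two copies of v is a b→a transition. There is exactly one such transition, at position 2p+k, so |v| = 2p+k and |vv| = 4p+2k ≠ 4p+k since k ≥ 1. So xy^2z ∉ L.
Contradiction. Therefore L is not regular.

a^{p+k} b^p a^p b^p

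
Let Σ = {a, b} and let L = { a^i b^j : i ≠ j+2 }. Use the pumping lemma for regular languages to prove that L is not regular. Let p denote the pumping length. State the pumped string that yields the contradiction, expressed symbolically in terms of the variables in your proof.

a^{p+p!} b^{p+p!-2}

Suppose for contradiction that L is regular, and let p be the pumping length.
Choose w = a^p b^{p+p!-2}. Since p ≠ (p+p!-2)+2 = p+p!, w ∈ L; and |w| ≥ p.
Write w = xyz as guaranteed by the lemma, with |xy| ≤ p and |y| ≥ 1.
Because |xy| ≤ p and w begins with p copies of a, we have y = a^k with 1 ≤ k ≤ p.
Since 1 ≤ k ≤ p, k divides p!; set t = 1 + p!/k. Then xy^t z has p + (p!/k)·k = p + p! copies of a. Now the a-count is p+p! and (b-count)+2 = (p+p!-2)+2 = p+p!, so i ≠ j+2 fails. So xy^t z = a^{p+p!} b^{p+p!-2} ∉ L.
This contradicts the pumping lemma, so L is not regular.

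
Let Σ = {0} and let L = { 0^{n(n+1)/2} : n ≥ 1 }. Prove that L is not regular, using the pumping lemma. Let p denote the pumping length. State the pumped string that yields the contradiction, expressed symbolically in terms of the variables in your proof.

Suppose for contradiction that L is regular, and let p be the pumping length.
Take w = 0^{p(p+1)/2} ∈ L with |w| = p(p+1)/2 ≥ p.
By the pumping lemma, w = xyz with |xy| ≤ p and y is nonempty.
Then y = 0^k for some k with 1 ≤ k ≤ p.
Pump with i = 2: xy^2z = 0^{p(p+1)/2+k}. Since 1 ≤ k ≤ p, p(p+1)/2 < p(p+1)/2+k ≤ p(p+1)/2+p < (p+1)(p+2)/2, so p(p+1)/2+k is strictly between consecutive triangular numbers. So xy^2z ∉ L.
This contradicts the pumping lemma, so L is not regular.

0^{p(p+1)/2+k}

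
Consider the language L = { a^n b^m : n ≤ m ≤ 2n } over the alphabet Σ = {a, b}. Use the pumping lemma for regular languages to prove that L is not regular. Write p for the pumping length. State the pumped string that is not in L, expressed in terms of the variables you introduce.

a^{p+k} b^p

Suppose for contradiction that L is regular, and let p be the pumping length.
Take w = a^p b^p ∈ L (since p ≤ p ≤ 2p), with |w| = 2p ≥ p.
By the pumping lemma, w = xyz with |xy| ≤ p and |y| ≥ 1.
Since the first p symbols of w are all a's and |xy| ≤ p, y lies entirely in the leading a-block: y = a^k for some k with 1 ≤ k ≤ p.
Pump with i = 2: xy^2z = a^{p+k} b^p. Now n = p+k > p = m, so the condition n ≤ m fails. Thus xy^2z ∉ L.
This is a contradiction; hence L is not regular.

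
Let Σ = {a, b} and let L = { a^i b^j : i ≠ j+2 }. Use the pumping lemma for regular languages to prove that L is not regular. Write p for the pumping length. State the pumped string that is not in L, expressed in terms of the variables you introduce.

Assume L is regular. Let p be the pumping length given by the pumping lemma.
Choose w = a^p b^{p+p!-2}. Since p ≠ (p+p!-2)+2 = p+p!, w ∈ L; and |w| ≥ p.
Write w = xyz as guaranteed by the lemma, with |xy| ≤ p and |y| > 0.
Since the first p symbols of w are all a's and |xy| ≤ p, y lies entirely in the leading a-block: y = a^k for some k with 1 ≤ k ≤ p.
Since 1 ≤ k ≤ p, k divides p!; set t = 1 + p!/k. Then xy^t z has p + (p!/k)·k = p + p! copies of a. Now the a-count is p+p! and (b-count)+2 = (p+p!-2)+2 = p+p!, so i ≠ j+2 fails. So xy^t z = a^{p+p!} b^{p+p!-2} ∉ L.
This is a contradiction; hence L is not regular.

a^{p+p!} b^{p+p!-2}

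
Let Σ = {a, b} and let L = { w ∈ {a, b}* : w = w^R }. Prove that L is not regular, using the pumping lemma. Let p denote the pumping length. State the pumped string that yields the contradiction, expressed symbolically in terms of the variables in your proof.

a^{p+k} b a^p

Assume L is regular. Let p be the pumping length given by the pumping lemma.
Take w = a^p b a^p, a palindrome of length 2p+1 ≥ p.
Write w = xyz as guaranteed by the lemma, with |xy| ≤ p and |y| > 0.
Since the first p symbols of w are all a's and |xy| ≤ p, y lies entirely in the leading a-block: y = a^k for some k with 1 ≤ k ≤ p.
Pump with i = 2: xy^2z = a^{p+k} b a^p. Its reverse is a^p b a^{p+k}, which differs from xy^2z since k ≥ 1. So xy^2z is not a palindrome and xy^2z ∉ L.
This is a contradiction; hence L is not regular.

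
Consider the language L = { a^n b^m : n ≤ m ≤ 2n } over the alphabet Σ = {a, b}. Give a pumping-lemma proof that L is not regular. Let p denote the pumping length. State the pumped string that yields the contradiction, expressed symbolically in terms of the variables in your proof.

a^{p+k} b^p

Assume L is regular. Let p be the pumping length given by the pumping lemma.
Take w = a^p b^p ∈ L (since p ≤ p ≤ 2p), with |w| = 2p ≥ p.
Write w = xyz as guaranteed by the lemma, with |xy| ≤ p and |y| ≥ 1.
Because |xy| ≤ p and w begins with p copies of a, we have y = a^k with 1 ≤ k ≤ p.
Pump with i = 2: xy^2z = a^{p+k} b^p. Now n = p+k > p = m, so the condition n ≤ m fails. Thus xy^2z ∉ L.
This is a contradiction; hence L is not regular.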